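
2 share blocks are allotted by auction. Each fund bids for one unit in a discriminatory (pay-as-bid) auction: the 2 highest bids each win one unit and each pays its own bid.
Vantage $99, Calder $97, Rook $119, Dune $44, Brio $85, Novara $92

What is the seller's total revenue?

Ordering the bids: 119 (Rook), 99 (Vantage), 97 (Calder), 92 (Novara), …
The 2 highest are Rook, Vantage.
Total revenue = 119 + 99 = $218.

Total revenue: $218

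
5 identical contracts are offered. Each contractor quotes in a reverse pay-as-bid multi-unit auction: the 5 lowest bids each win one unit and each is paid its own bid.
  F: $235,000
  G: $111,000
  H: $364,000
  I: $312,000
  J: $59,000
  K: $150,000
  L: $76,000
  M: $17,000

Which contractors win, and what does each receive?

Ordering the bids: 17,000 (M), 59,000 (J), 76,000 (L), 111,000 (G), 150,000 (K), 235,000 (F), 312,000 (I), …
The 5 lowest are M, J, L, G, K.
Each winner is paid its own bid: M $17,000, J $59,000, L $76,000, G $111,000, K $150,000.

M $17,000, J $59,000, L $76,000, G $111,000, K $150,000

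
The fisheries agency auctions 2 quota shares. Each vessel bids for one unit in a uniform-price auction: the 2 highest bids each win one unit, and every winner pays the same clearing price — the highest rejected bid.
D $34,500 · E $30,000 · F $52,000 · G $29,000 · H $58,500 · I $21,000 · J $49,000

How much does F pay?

F pays $49,000

Bids ranked high→low: 58,500 (H), 52,000 (F), 49,000 (J), 34,500 (D), …
Top 2: H, F.
Highest unsuccessful bid: $49,000 → clearing price.
F wins → pays $49,000.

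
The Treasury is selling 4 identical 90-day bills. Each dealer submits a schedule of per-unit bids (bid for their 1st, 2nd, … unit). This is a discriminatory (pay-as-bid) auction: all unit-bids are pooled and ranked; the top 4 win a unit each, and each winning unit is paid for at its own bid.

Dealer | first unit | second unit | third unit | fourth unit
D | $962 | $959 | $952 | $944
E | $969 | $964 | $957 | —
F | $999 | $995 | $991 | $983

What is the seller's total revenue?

Total revenue: $3,968

Pooled unit-bids ranked (top 4): 999 (F-1), 995 (F-2), 991 (F-3), 983 (F-4)
Next rejected bid: $969 (not a price — pay-as-bid).
Each winning unit pays its own bid.
Revenue = 999 + 995 + 991 + 983 = $3,968.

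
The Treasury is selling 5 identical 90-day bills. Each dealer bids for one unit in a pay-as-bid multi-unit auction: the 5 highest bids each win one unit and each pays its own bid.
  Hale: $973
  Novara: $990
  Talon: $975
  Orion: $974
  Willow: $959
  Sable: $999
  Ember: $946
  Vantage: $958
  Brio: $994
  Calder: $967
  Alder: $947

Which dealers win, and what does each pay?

Ordering the bids: 999 (Sable), 994 (Brio), 990 (Novara), 975 (Talon), 974 (Orion), 973 (Hale), 967 (Calder), …
Top 5: Sable, Brio, Novara, Talon, Orion.
Each winner pays its own bid: Sable $999, Brio $994, Novara $990, Talon $975, Orion $974.

Sable $999, Brio $994, Novara $990, Talon $975, Orion $974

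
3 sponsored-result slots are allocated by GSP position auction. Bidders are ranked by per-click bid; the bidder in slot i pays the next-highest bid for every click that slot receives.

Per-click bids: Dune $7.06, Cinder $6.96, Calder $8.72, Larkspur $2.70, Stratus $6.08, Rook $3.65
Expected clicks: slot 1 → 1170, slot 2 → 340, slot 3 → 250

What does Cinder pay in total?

Per-click bids in order: $8.72 (Calder) > $7.06 (Dune) > $6.96 (Cinder) > $6.08 (Stratus) > …
Cinder holds slot 3 → pays next bid $6.08 × 250 clicks = $1520.00.

Cinder pays $1520.00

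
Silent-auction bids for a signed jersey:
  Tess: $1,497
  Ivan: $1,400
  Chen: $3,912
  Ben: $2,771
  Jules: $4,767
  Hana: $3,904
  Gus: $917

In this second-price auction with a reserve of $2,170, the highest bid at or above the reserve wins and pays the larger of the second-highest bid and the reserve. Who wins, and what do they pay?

Rule: the highest bid at or above the reserve wins and pays the larger of the second-highest bid and the reserve.
Bids ranked: 4,767 (Jules) > 3,912 (Chen) > 3,904 (Hana) > 2,771 (Ben) > 1,497 (Tess) > 1,400 (Ivan) > …
Jules has the top bid at or above the reserve ($4,767).
Second-highest bid $3,912 exceeds the reserve $2,170 → payment $3,912.

Jules pays $3,912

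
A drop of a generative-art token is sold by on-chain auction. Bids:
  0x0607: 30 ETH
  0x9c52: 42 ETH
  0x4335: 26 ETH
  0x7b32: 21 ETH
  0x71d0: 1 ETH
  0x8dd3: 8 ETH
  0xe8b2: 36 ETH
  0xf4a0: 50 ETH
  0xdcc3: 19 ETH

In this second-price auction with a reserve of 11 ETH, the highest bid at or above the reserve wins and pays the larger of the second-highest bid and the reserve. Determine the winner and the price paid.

0xf4a0 pays 42 ETH

Bids ranked: 50 (0xf4a0) > 42 (0x9c52) > 36 (0xe8b2) > 30 (0x0607) > 26 (0x4335) > 21 (0x7b32) > …
0xf4a0 has the top bid at or above the reserve (50 ETH).
max(second-highest 42 ETH, reserve 11 ETH) = 42 ETH; the reserve does not bind.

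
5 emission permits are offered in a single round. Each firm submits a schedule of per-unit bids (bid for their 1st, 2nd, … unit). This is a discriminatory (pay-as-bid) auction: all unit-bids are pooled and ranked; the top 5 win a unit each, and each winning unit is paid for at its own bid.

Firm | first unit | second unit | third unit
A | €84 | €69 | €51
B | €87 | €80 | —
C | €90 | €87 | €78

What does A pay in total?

All unit-bids, highest first — top 5: 90 (C-1), 87 (B-1), 87 (C-2), 84 (A-1), 80 (B-2)
Next rejected bid: €78 (not a price — pay-as-bid).
A's winning unit-bids: 84 = €84.

A pays €84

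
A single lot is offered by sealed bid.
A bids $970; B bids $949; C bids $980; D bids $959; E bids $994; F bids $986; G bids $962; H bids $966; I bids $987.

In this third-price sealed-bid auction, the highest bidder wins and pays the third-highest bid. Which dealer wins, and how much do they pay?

E pays $986

Sorting bids: 994 (E) > 987 (I) > 986 (F) > 980 (C) > 970 (A) > 966 (H) > …
E is highest; pays the third-highest bid, $986.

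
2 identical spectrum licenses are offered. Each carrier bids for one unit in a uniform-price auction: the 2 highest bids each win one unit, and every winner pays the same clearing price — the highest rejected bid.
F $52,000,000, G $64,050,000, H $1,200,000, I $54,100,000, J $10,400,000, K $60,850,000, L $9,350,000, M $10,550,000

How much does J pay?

Bids ranked high→low: 64,050,000 (G), 60,850,000 (K), 54,100,000 (I), 52,000,000 (F), …
The 2 highest are G, K.
Highest unsuccessful bid: $54,100,000 → clearing price.
J does not win → pays $0.

J pays $0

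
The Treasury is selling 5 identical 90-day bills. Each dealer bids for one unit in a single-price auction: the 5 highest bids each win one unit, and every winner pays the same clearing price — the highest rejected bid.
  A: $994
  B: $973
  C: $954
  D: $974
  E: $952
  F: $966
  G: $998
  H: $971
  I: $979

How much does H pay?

H pays $0

Bids ranked high→low: 998 (G), 994 (A), 979 (I), 974 (D), 973 (B), 971 (H), 966 (F), …
Winners (5 units): G, A, I, D, B.
Highest unsuccessful bid: $971 → clearing price.
H does not win → pays $0.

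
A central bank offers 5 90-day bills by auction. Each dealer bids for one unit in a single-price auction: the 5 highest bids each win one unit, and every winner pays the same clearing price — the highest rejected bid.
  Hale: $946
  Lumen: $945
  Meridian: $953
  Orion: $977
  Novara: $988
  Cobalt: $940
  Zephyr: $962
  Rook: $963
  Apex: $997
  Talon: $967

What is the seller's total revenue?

Bids ranked high→low: 997 (Apex), 988 (Novara), 977 (Orion), 967 (Talon), 963 (Rook), 962 (Zephyr), 953 (Meridian), …
Winners (5 units): Apex, Novara, Orion, Talon, Rook.
Clearing price = highest rejected bid = $962.
Total revenue = 5 × $962 = $4,810.

Total revenue: $4,810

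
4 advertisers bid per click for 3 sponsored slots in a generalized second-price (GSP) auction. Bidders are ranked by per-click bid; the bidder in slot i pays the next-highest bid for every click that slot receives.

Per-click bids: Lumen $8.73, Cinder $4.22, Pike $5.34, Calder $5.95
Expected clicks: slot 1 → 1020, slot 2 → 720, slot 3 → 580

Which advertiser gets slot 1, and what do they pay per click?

Sorting advertisers: $8.73 (Lumen) > $5.95 (Calder) > $5.34 (Pike) > $4.22 (Cinder)
Slot 1 goes to the first-ranked bidder, Lumen, who pays the next bid down: $5.95/click.

Lumen; $5.95 per click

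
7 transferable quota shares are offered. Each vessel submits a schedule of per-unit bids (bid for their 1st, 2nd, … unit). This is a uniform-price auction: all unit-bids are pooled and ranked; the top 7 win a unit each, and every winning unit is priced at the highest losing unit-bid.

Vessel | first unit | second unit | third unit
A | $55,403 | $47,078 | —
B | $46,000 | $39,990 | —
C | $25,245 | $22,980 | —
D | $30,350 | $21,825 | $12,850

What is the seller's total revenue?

Merging the schedules and taking the best 7: 55,403 (A-1), 47,078 (A-2), 46,000 (B-1), 39,990 (B-2), 30,350 (D-1), 25,245 (C-1), 22,980 (C-2)
First bid not allocated: $21,825.
Allocation: A 2, B 2, C 2, D 1. Every unit priced at $21,825.
Revenue = 7 × 21,825 = $152,775.

Total revenue: $152,775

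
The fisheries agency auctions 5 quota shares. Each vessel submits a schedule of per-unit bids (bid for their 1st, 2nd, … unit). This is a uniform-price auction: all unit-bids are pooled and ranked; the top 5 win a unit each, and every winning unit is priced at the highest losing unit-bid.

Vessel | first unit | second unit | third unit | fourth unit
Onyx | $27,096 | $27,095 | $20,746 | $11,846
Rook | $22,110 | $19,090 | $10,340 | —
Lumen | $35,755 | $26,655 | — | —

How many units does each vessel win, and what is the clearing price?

All unit-bids, highest first — top 5: 35,755 (Lumen-1), 27,096 (Onyx-1), 27,095 (Onyx-2), 26,655 (Lumen-2), 22,110 (Rook-1)
The (k+1)-th unit-bid is $20,746.
Allocation: Lumen 2, Onyx 2, Rook 1.

Lumen 2, Onyx 2, Rook 1; clearing price $20,746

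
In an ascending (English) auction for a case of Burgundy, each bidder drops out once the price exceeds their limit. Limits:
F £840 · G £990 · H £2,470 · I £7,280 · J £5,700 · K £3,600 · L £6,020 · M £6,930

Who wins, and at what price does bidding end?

I wins at £6,930

Sorting limits: 7,280 (I) > 6,930 (M) > 6,020 (L) > 5,700 (J) > 3,600 (K) > 2,470 (H) > …
M is the last rival to drop out, at £6,930; I remains and wins at that price.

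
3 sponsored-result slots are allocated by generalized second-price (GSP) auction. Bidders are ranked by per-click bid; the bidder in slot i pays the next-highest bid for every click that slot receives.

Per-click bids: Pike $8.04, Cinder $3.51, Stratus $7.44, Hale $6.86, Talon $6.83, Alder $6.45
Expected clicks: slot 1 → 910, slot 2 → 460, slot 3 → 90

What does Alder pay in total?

Ranked by bid: $8.04 (Pike) > $7.44 (Stratus) > $6.86 (Hale) > $6.83 (Talon) > …
Alder ranks below slot 3 → no slot, pays nothing.

Alder pays $0.00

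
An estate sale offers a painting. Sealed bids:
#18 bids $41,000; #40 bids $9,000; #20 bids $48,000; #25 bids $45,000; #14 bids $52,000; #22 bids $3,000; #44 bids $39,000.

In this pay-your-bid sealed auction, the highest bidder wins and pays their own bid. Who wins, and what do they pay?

Sorting bids: 52,000 (#14) > 48,000 (#20) > 45,000 (#25) > 41,000 (#18) > 39,000 (#44) > 9,000 (#40) > …
#14 has the highest bid and pays exactly that: $52,000.

#14 pays $52,000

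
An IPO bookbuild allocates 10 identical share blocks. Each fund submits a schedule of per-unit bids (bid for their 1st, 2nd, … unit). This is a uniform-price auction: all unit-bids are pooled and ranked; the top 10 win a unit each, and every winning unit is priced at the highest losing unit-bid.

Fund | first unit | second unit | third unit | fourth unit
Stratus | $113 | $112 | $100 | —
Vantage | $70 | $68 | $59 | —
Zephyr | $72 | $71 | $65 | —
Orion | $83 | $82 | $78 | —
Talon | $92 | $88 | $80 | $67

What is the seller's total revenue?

All unit-bids, highest first — top 10: 113 (Stratus-1), 112 (Stratus-2), 100 (Stratus-3), 92 (Talon-1), 88 (Talon-2), 83 (Orion-1), 82 (Orion-2), 80 (Talon-3), 78 (Orion-3), 72 (Zephyr-1)
Highest rejected unit-bid = $71.
Allocation: Orion 3, Stratus 3, Talon 3, Zephyr 1. Every unit priced at $71.
Revenue = 10 × 71 = $710.

Total revenue: $710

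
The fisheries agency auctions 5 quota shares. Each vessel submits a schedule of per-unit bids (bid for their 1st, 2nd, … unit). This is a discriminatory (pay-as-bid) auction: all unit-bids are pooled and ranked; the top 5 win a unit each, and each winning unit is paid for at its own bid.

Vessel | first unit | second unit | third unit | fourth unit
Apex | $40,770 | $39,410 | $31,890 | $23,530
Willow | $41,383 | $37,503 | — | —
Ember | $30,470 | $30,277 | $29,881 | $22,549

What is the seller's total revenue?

Pooled unit-bids ranked (top 5): 41,383 (Willow-1), 40,770 (Apex-1), 39,410 (Apex-2), 37,503 (Willow-2), 31,890 (Apex-3)
Next rejected bid: $30,470 (not a price — pay-as-bid).
Each winning unit pays its own bid.
Revenue = 41,383 + 40,770 + 39,410 + 37,503 + 31,890 = $190,956.

Total revenue: $190,956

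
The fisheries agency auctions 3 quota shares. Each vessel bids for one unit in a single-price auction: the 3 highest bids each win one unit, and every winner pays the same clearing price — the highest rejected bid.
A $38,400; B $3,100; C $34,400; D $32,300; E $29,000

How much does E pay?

Ordering the bids: 38,400 (A), 34,400 (C), 32,300 (D), 29,000 (E), 3,100 (B)
Winners (3 units): A, C, D.
Highest unsuccessful bid: $29,000 → clearing price.
E does not win → pays $0.

E pays $0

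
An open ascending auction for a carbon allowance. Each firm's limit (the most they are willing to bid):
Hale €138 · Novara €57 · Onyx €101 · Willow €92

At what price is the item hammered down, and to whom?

Sorting limits: 138 (Hale) > 101 (Onyx) > 92 (Willow) > 57 (Novara)
Bidding ends when Onyx exits at €101; Hale takes it.

Hale wins at €101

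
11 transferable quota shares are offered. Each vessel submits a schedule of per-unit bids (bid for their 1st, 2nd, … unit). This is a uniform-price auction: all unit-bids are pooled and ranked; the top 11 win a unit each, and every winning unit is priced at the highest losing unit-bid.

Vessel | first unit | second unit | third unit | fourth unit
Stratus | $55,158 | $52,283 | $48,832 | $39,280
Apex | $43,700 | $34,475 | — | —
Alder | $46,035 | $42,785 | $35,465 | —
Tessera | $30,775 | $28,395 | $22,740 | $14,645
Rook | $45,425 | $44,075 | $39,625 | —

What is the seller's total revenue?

Pooled unit-bids ranked (top 11): 55,158 (Stratus-1), 52,283 (Stratus-2), 48,832 (Stratus-3), 46,035 (Alder-1), 45,425 (Rook-1), 44,075 (Rook-2), 43,700 (Apex-1), 42,785 (Alder-2), 39,625 (Rook-3), 39,280 (Stratus-4), 35,465 (Alder-3)
The (k+1)-th unit-bid is $34,475.
Allocation: Alder 3, Apex 1, Rook 3, Stratus 4. Every unit priced at $34,475.
Revenue = 11 × 34,475 = $379,225.

Total revenue: $379,225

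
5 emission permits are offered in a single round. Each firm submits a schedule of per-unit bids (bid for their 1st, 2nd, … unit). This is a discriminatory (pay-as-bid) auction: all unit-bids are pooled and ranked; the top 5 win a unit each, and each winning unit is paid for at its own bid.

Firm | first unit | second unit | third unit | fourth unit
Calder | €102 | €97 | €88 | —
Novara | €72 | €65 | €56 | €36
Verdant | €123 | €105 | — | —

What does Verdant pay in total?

Pooled unit-bids ranked (top 5): 123 (Verdant-1), 105 (Verdant-2), 102 (Calder-1), 97 (Calder-2), 88 (Calder-3)
Next rejected bid: €72 (not a price — pay-as-bid).
Verdant's winning unit-bids: 123 + 105 = €228.

Verdant pays €228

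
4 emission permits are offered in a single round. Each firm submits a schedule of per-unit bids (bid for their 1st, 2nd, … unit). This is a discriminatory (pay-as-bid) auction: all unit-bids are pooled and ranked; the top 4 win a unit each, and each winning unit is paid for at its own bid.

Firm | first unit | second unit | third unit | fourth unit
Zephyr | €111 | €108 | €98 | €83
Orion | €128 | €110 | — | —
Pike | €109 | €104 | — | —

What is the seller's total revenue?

Total revenue: €458

All unit-bids, highest first — top 4: 128 (Orion-1), 111 (Zephyr-1), 110 (Orion-2), 109 (Pike-1)
Next rejected bid: €108 (not a price — pay-as-bid).
Each winning unit pays its own bid.
Revenue = 128 + 111 + 110 + 109 = €458.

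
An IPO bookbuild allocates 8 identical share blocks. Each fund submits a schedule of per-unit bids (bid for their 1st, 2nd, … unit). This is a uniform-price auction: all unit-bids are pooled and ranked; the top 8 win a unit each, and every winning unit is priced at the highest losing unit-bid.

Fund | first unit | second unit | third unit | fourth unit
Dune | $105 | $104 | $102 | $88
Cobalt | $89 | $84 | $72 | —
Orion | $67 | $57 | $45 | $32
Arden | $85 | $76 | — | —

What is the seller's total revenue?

Pooled unit-bids ranked (top 8): 105 (Dune-1), 104 (Dune-2), 102 (Dune-3), 89 (Cobalt-1), 88 (Dune-4), 85 (Arden-1), 84 (Cobalt-2), 76 (Arden-2)
First bid not allocated: $72.
Allocation: Arden 2, Cobalt 2, Dune 4. Every unit priced at $72.
Revenue = 8 × 72 = $576.

Total revenue: $576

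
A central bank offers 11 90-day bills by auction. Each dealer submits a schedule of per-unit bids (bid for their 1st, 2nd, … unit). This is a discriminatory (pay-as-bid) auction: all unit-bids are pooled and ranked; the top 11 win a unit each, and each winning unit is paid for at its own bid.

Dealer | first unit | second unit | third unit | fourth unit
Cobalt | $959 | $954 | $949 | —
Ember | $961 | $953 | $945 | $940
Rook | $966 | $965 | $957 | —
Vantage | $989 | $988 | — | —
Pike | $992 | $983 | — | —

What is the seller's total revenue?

Pooled unit-bids ranked (top 11): 992 (Pike-1), 989 (Vantage-1), 988 (Vantage-2), 983 (Pike-2), 966 (Rook-1), 965 (Rook-2), 961 (Ember-1), 959 (Cobalt-1), 957 (Rook-3), 954 (Cobalt-2), 953 (Ember-2)
Next rejected bid: $949 (not a price — pay-as-bid).
Each winning unit pays its own bid.
Revenue = 992 + 989 + 988 + 983 + 966 + 965 + 961 + 959 + 957 + 954 + 953 = $10,667.

Total revenue: $10,667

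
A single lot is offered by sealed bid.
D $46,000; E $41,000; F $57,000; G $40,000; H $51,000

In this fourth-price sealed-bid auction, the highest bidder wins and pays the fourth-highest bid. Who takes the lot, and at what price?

F pays $41,000

Fourth-price sealed-bid auction: the highest bidder wins and pays the fourth-highest bid.
Bids in order: 57,000 (F) > 51,000 (H) > 46,000 (D) > 41,000 (E) > 40,000 (G)
F is highest; pays the fourth-highest bid, $41,000.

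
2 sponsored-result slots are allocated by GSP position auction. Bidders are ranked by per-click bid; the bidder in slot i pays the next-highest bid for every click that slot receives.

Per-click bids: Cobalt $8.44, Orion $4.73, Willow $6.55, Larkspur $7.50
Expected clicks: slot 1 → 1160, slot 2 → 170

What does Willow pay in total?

Ranked by bid: $8.44 (Cobalt) > $7.50 (Larkspur) > $6.55 (Willow) > …
Willow ranks below slot 2 → no slot, pays nothing.

Willow pays $0.00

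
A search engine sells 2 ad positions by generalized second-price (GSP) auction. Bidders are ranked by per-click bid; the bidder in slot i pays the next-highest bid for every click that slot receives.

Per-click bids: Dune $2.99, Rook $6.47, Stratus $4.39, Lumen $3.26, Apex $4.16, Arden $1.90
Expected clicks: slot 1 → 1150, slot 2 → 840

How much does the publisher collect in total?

Total revenue: $8542.90

Ranked by bid: $6.47 (Rook) > $4.39 (Stratus) > $4.16 (Apex) > …
Slot 1: Rook pays $4.39 × 1150 = $5048.50
Slot 2: Stratus pays $4.16 × 840 = $3494.40
Total = $8542.90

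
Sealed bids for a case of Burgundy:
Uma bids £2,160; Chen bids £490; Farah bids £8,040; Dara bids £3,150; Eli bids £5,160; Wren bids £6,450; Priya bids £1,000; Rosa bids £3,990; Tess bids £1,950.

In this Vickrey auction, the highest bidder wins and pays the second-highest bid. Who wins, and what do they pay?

Farah pays £6,450

Bids ranked: 8,040 (Farah) > 6,450 (Wren) > 5,160 (Eli) > 3,990 (Rosa) > 3,150 (Dara) > 2,160 (Uma) > …
Farah wins with the highest bid; price is set by the runner-up at £6,450.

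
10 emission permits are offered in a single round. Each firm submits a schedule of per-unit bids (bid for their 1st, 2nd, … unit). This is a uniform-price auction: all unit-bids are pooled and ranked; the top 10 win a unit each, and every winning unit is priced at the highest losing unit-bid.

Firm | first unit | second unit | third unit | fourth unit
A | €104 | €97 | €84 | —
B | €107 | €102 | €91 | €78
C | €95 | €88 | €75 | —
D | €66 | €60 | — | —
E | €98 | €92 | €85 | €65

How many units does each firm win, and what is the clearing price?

All unit-bids, highest first — top 10: 107 (B-1), 104 (A-1), 102 (B-2), 98 (E-1), 97 (A-2), 95 (C-1), 92 (E-2), 91 (B-3), 88 (C-2), 85 (E-3)
The (k+1)-th unit-bid is €84.
Allocation: A 2, B 3, C 2, E 3.

A 2, B 3, C 2, E 3; clearing price €84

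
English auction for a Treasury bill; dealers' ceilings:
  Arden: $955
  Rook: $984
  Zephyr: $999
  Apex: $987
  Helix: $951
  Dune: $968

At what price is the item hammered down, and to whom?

Sorting limits: 999 (Zephyr) > 987 (Apex) > 984 (Rook) > 968 (Dune) > 955 (Arden) > 951 (Helix)
Once the price passes $987, only Zephyr is left; the hammer falls at Apex's limit of $987.

Zephyr wins at $987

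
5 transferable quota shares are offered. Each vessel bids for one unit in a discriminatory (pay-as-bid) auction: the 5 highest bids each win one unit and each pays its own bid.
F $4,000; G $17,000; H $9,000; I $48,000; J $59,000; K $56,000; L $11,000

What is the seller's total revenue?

Ordering the bids: 59,000 (J), 56,000 (K), 48,000 (I), 17,000 (G), 11,000 (L), 9,000 (H), 4,000 (F)
Winners (5 units): J, K, I, G, L.
Total revenue = 59,000 + 56,000 + 48,000 + 17,000 + 11,000 = $191,000.

Total revenue: $191,000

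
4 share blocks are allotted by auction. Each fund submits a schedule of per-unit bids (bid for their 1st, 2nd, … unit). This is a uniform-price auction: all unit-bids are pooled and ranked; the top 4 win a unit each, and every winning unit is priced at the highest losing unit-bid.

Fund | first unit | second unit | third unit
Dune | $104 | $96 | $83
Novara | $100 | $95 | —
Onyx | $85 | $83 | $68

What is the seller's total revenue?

Total revenue: $340

Pooled unit-bids ranked (top 4): 104 (Dune-1), 100 (Novara-1), 96 (Dune-2), 95 (Novara-2)
Highest rejected unit-bid = $85.
Allocation: Dune 2, Novara 2. Every unit priced at $85.
Revenue = 4 × 85 = $340.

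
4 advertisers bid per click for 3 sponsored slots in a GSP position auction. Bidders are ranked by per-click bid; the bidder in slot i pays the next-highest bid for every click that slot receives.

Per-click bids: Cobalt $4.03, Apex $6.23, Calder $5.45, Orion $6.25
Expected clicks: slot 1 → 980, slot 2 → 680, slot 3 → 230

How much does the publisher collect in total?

Sorting advertisers: $6.25 (Orion) > $6.23 (Apex) > $5.45 (Calder) > $4.03 (Cobalt)
Slot 1: Orion pays $6.23 × 980 = $6105.40
Slot 2: Apex pays $5.45 × 680 = $3706.00
Slot 3: Calder pays $4.03 × 230 = $926.90
Total = $10738.30

Total revenue: $10738.30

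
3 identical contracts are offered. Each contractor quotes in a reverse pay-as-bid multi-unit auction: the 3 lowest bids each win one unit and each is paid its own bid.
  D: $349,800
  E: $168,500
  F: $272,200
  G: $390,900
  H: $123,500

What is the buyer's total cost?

Sorting: 123,500 (H), 168,500 (E), 272,200 (F), 349,800 (D), 390,900 (G)
Winners (3 units): H, E, F.
Total cost = 123,500 + 168,500 + 272,200 = $564,200.

Total cost: $564,200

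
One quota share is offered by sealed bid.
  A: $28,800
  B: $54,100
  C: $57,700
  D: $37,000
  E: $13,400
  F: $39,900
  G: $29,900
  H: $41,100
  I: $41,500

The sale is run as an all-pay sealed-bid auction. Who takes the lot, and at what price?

Rule: the highest bidder wins the item, but every bidder pays their own bid.
Sorting bids: 57,700 (C) > 54,100 (B) > 41,500 (I) > 41,100 (H) > 39,900 (F) > 37,000 (D) > …
C wins with the top bid; all bids are sunk regardless.

C pays $57,700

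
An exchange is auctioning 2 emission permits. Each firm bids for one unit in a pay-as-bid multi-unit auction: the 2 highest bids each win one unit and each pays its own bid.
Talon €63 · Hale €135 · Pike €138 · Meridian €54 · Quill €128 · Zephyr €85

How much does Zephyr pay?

Sorting: 138 (Pike), 135 (Hale), 128 (Quill), 85 (Zephyr), …
Winners (2 units): Pike, Hale.
Zephyr does not win → €0.

Zephyr pays €0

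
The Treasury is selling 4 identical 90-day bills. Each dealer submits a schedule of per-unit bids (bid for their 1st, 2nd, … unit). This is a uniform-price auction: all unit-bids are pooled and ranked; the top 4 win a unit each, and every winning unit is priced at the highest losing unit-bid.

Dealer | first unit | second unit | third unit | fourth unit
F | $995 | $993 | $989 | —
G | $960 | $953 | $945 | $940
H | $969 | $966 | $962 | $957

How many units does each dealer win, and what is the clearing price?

Pooled unit-bids ranked (top 4): 995 (F-1), 993 (F-2), 989 (F-3), 969 (H-1)
The (k+1)-th unit-bid is $966.
Allocation: F 3, H 1.

F 3, H 1; clearing price $966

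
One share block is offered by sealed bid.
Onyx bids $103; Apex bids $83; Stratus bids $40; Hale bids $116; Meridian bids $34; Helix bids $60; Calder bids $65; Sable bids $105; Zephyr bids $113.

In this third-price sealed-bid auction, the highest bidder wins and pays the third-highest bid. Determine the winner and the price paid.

Hale pays $105

Sorting bids: 116 (Hale) > 113 (Zephyr) > 105 (Sable) > 103 (Onyx) > 83 (Apex) > 65 (Calder) > …
Hale is highest; pays the third-highest bid, $105.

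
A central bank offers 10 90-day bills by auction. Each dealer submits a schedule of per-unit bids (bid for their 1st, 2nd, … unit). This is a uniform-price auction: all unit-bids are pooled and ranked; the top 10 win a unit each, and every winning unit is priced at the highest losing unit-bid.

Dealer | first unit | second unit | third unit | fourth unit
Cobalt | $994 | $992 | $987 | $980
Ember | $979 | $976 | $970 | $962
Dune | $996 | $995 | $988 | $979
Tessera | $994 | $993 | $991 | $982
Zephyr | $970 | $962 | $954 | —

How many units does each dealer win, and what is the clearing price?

Cobalt 3, Dune 3, Tessera 4; clearing price $980

Pooled unit-bids ranked (top 10): 996 (Dune-1), 995 (Dune-2), 994 (Cobalt-1), 994 (Tessera-1), 993 (Tessera-2), 992 (Cobalt-2), 991 (Tessera-3), 988 (Dune-3), 987 (Cobalt-3), 982 (Tessera-4)
First bid not allocated: $980.
Allocation: Cobalt 3, Dune 3, Tessera 4.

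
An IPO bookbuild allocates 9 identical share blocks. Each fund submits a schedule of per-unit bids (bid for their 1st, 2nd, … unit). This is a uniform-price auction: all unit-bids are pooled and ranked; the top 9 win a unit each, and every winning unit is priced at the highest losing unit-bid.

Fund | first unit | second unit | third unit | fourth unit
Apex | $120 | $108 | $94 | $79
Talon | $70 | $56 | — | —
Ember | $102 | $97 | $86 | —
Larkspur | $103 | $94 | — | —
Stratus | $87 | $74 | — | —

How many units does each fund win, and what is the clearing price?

All unit-bids, highest first — top 9: 120 (Apex-1), 108 (Apex-2), 103 (Larkspur-1), 102 (Ember-1), 97 (Ember-2), 94 (Apex-3), 94 (Larkspur-2), 87 (Stratus-1), 86 (Ember-3)
The (k+1)-th unit-bid is $79.
Allocation: Apex 3, Ember 3, Larkspur 2, Stratus 1.

Apex 3, Ember 3, Larkspur 2, Stratus 1; clearing price $79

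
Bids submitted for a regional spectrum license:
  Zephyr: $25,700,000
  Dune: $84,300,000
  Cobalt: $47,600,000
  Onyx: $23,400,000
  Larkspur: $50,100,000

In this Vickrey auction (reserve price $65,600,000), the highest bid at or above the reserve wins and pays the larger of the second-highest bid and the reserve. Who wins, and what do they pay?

Vickrey auction (reserve price $65,600,000): the highest bid at or above the reserve wins and pays the larger of the second-highest bid and the reserve.
Sorting bids: 84,300,000 (Dune) > 50,100,000 (Larkspur) > 47,600,000 (Cobalt) > 25,700,000 (Zephyr) > 23,400,000 (Onyx)
Dune has the top bid at or above the reserve ($84,300,000).
max(second-highest $50,100,000, reserve $65,600,000) = $65,600,000.

Dune pays $65,600,000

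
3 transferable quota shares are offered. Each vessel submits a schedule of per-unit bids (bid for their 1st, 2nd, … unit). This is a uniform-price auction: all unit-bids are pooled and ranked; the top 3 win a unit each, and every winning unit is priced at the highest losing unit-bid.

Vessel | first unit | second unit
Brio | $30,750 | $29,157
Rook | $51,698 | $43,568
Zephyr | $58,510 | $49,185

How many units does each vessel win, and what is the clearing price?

Pooled unit-bids ranked (top 3): 58,510 (Zephyr-1), 51,698 (Rook-1), 49,185 (Zephyr-2)
First bid not allocated: $43,568.
Allocation: Rook 1, Zephyr 2.

Rook 1, Zephyr 2; clearing price $43,568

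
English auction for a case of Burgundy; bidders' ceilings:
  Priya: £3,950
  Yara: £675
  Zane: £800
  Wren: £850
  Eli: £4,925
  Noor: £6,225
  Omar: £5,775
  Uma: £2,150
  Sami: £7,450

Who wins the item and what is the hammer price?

Sami wins at £6,225

Rule: the price rises until one bidder remains; the winner pays the price at which the last rival dropped out.
Limits ranked: 7,450 (Sami) > 6,225 (Noor) > 5,775 (Omar) > 4,925 (Eli) > 3,950 (Priya) > 2,150 (Uma) > …
Noor is the last rival to drop out, at £6,225; Sami remains and wins at that price.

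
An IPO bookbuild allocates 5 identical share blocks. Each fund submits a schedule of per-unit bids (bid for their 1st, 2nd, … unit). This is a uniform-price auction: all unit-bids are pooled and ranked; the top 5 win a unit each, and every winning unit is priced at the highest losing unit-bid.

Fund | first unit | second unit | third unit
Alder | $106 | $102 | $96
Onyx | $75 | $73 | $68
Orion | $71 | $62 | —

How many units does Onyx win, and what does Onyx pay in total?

Onyx: 2 units, pays $142

Merging the schedules and taking the best 5: 106 (Alder-1), 102 (Alder-2), 96 (Alder-3), 75 (Onyx-1), 73 (Onyx-2)
First bid not allocated: $71.
Onyx wins 2 unit(s) at $71 each.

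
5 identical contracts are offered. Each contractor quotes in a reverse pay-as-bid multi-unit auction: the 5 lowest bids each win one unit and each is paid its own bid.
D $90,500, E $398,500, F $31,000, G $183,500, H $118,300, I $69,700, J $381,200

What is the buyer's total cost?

Total cost: $493,000

Bids ranked low→high: 31,000 (F), 69,700 (I), 90,500 (D), 118,300 (H), 183,500 (G), 381,200 (J), 398,500 (E)
Winners (5 units): F, I, D, H, G.
Total cost = 31,000 + 69,700 + 90,500 + 118,300 + 183,500 = $493,000.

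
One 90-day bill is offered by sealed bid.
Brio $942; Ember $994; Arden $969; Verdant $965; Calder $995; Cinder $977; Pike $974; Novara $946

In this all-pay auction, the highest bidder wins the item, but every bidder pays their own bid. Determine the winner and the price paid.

Sorting bids: 995 (Calder) > 994 (Ember) > 977 (Cinder) > 974 (Pike) > 969 (Arden) > 965 (Verdant) > …
Calder wins with the top bid; all bids are sunk regardless.

Calder pays $995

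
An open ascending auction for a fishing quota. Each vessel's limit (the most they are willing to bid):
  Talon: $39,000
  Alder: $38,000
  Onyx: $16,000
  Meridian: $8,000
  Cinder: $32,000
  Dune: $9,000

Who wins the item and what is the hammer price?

Rule: the price rises until one bidder remains; the winner pays the price at which the last rival dropped out.
Limits ranked: 39,000 (Talon) > 38,000 (Alder) > 32,000 (Cinder) > 16,000 (Onyx) > 9,000 (Dune) > 8,000 (Meridian)
Once the price passes $38,000, only Talon is left; the hammer falls at Alder's limit of $38,000.

Talon wins at $38,000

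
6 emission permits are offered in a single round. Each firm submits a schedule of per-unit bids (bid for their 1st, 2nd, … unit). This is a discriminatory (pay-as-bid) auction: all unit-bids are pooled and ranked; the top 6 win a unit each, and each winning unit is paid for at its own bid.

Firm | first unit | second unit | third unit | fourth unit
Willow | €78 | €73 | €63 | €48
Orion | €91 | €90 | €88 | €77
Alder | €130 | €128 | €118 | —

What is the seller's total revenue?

Total revenue: €645

Merging the schedules and taking the best 6: 130 (Alder-1), 128 (Alder-2), 118 (Alder-3), 91 (Orion-1), 90 (Orion-2), 88 (Orion-3)
Next rejected bid: €78 (not a price — pay-as-bid).
Each winning unit pays its own bid.
Revenue = 130 + 128 + 118 + 91 + 90 + 88 = €645.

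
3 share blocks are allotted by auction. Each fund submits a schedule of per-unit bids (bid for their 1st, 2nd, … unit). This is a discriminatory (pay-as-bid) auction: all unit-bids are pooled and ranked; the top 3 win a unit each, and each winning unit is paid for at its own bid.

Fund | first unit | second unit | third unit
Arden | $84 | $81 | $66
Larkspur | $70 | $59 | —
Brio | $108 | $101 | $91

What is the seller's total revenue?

Total revenue: $300

Merging the schedules and taking the best 3: 108 (Brio-1), 101 (Brio-2), 91 (Brio-3)
Next rejected bid: $84 (not a price — pay-as-bid).
Each winning unit pays its own bid.
Revenue = 108 + 101 + 91 = $300.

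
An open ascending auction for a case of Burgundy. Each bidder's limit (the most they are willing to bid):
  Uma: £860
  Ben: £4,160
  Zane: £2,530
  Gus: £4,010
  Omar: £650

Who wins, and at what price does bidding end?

Limits ranked: 4,160 (Ben) > 4,010 (Gus) > 2,530 (Zane) > 860 (Uma) > 650 (Omar)
Once the price passes £4,010, only Ben is left; the hammer falls at Gus's limit of £4,010.

Ben wins at £4,010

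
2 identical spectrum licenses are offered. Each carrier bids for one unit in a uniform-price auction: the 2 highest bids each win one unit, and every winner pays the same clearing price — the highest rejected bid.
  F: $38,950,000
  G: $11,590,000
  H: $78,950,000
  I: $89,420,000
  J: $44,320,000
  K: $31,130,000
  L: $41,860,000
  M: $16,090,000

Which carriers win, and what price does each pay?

Sorting: 89,420,000 (I), 78,950,000 (H), 44,320,000 (J), 41,860,000 (L), …
Top 2: I, H.
Highest unsuccessful bid: $44,320,000 → clearing price.

I, H; each pays $44,320,000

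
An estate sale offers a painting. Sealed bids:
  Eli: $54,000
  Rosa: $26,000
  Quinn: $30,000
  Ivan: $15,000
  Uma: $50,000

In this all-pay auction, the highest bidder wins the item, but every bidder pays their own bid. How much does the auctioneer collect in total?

Rule: the highest bidder wins the item, but every bidder pays their own bid.
Bids in order: 54,000 (Eli) > 50,000 (Uma) > 30,000 (Quinn) > 26,000 (Rosa) > 15,000 (Ivan)
Eli wins with the top bid; all bids are sunk regardless.
Every bidder forfeits their bid regardless of winning.
Revenue = 54,000 + 26,000 + 30,000 + 15,000 + 50,000 = $175,000.

Total revenue: $175,000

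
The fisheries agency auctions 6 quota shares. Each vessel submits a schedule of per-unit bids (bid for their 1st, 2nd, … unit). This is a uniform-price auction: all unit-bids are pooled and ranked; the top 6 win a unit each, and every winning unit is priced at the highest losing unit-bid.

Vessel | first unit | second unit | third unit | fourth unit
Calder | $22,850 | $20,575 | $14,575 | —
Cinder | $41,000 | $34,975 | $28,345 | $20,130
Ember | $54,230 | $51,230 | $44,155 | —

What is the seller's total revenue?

Total revenue: $137,100

Merging the schedules and taking the best 6: 54,230 (Ember-1), 51,230 (Ember-2), 44,155 (Ember-3), 41,000 (Cinder-1), 34,975 (Cinder-2), 28,345 (Cinder-3)
The (k+1)-th unit-bid is $22,850.
Allocation: Cinder 3, Ember 3. Every unit priced at $22,850.
Revenue = 6 × 22,850 = $137,100.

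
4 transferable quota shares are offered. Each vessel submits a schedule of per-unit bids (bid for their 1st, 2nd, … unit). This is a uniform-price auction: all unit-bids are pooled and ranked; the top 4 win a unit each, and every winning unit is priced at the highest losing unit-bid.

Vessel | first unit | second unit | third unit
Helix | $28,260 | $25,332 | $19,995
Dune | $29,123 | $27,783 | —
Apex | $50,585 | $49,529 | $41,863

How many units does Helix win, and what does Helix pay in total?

All unit-bids, highest first — top 4: 50,585 (Apex-1), 49,529 (Apex-2), 41,863 (Apex-3), 29,123 (Dune-1)
The (k+1)-th unit-bid is $28,260.
Helix wins 0 unit(s) at $28,260 each.

Helix: 0 units, pays $0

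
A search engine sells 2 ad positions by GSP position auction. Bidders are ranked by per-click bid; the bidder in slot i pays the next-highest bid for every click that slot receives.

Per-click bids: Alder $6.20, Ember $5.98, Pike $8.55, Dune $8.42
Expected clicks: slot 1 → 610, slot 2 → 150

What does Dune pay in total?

Dune pays $930.00

Ranked by bid: $8.55 (Pike) > $8.42 (Dune) > $6.20 (Alder) > …
Dune holds slot 2 → pays next bid $6.20 × 150 clicks = $930.00.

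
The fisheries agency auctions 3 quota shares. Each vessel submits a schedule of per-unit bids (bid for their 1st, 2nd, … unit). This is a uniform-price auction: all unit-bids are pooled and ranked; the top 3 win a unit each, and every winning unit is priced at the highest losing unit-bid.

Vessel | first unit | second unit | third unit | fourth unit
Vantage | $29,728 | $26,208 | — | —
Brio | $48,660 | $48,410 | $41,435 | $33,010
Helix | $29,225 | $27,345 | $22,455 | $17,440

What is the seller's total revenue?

Pooled unit-bids ranked (top 3): 48,660 (Brio-1), 48,410 (Brio-2), 41,435 (Brio-3)
First bid not allocated: $33,010.
Allocation: Brio 3. Every unit priced at $33,010.
Revenue = 3 × 33,010 = $99,030.

Total revenue: $99,030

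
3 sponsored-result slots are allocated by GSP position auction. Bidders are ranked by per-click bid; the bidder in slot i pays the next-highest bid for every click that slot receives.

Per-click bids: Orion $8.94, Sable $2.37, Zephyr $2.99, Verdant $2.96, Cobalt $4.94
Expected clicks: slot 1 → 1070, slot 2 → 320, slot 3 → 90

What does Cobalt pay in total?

Cobalt pays $956.80

Ranked by bid: $8.94 (Orion) > $4.94 (Cobalt) > $2.99 (Zephyr) > $2.96 (Verdant) > …
Cobalt holds slot 2 → pays next bid $2.99 × 320 clicks = $956.80.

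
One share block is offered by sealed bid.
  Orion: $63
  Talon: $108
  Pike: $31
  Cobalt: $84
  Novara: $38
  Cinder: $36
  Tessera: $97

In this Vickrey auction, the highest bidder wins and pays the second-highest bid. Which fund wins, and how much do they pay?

Vickrey auction: the highest bidder wins and pays the second-highest bid.
Bids ranked: 108 (Talon) > 97 (Tessera) > 84 (Cobalt) > 63 (Orion) > 38 (Novara) > 36 (Cinder) > …
Talon is highest; pays the second-highest bid, $97.

Talon pays $97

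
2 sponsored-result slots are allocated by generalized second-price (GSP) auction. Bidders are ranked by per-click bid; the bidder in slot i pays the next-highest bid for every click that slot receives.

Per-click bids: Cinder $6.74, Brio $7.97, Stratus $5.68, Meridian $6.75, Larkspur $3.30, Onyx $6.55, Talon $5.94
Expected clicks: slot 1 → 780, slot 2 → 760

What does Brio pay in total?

Brio pays $5265.00

Ranked by bid: $7.97 (Brio) > $6.75 (Meridian) > $6.74 (Cinder) > …
Brio holds slot 1 → pays next bid $6.75 × 780 clicks = $5265.00.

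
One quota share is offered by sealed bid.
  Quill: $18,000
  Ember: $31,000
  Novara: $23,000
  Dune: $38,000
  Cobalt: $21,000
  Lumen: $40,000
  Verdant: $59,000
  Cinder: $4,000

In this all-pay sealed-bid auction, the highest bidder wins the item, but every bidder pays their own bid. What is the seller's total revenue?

Total revenue: $234,000

All-pay sealed-bid auction: the highest bidder wins the item, but every bidder pays their own bid.
Bids in order: 59,000 (Verdant) > 40,000 (Lumen) > 38,000 (Dune) > 31,000 (Ember) > 23,000 (Novara) > 21,000 (Cobalt) > …
Verdant wins with the top bid; all bids are sunk regardless.
Every bidder forfeits their bid regardless of winning.
Revenue = 18,000 + 31,000 + 23,000 + 38,000 + 21,000 + 40,000 + 59,000 + 4,000 = $234,000.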